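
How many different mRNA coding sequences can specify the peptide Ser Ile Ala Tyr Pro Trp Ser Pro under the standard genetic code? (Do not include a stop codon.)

13824

Ser: 6 codons.
Ile: 3 codons.
Ala: 4 codons.
Tyr: 2 codons.
Pro: 4 codons.
Trp: 1 codon.
Ser: 6 codons.
Pro: 4 codons.
6 × 3 × 4 × 2 × 4 × 1 × 6 × 4 = 13824.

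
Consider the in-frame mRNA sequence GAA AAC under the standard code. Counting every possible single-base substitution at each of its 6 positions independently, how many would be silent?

Codon 1 (GAA, Glu): 1 synonymous substitution.
Codon 2 (AAC, Asn): 1 synonymous substitution.
Total: 1 + 1 = 2.

2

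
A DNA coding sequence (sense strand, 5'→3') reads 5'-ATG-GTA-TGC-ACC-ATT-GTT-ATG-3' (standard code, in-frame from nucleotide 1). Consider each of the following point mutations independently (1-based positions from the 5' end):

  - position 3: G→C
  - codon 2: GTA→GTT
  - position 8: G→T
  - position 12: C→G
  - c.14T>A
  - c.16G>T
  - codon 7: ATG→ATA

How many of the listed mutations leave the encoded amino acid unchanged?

2

Codon 1: ATG (Met) → ATC (Ile) — missense.
Codon 2: GTA (Val) → GTT (Val) — synonymous.
Codon 3: TGC (Cys) → TTC (Phe) — missense.
Codon 4: ACC (Thr) → ACG (Thr) — synonymous.
Codon 5: ATT (Ile) → AAT (Asn) — missense.
Codon 6: GTT (Val) → TTT (Phe) — missense.
Codon 7: ATG (Met) → ATA (Ile) — missense.
Synonymous: 2 of 7.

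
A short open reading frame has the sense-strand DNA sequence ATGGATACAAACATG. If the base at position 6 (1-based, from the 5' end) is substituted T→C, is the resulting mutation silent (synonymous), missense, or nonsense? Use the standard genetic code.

Position 6 falls in codon 2: GAT → Asp.
After the substitution the codon is GAC → Asp.
Both encode Asp, so the change is synonymous.

silent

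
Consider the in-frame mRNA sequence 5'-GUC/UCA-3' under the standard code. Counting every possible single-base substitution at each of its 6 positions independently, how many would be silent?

6

Codon 1 (GUC, Val): 3 synonymous substitutions.
Codon 2 (UCA, Ser): 3 synonymous substitutions.
Total: 3 + 3 = 6.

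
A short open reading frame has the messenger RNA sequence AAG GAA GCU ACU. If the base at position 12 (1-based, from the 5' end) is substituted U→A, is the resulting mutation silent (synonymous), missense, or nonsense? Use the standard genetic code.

silent

Position 12 falls in codon 4: ACU → Thr.
After the substitution the codon is ACA → Thr.
Both encode Thr, so the change is synonymous.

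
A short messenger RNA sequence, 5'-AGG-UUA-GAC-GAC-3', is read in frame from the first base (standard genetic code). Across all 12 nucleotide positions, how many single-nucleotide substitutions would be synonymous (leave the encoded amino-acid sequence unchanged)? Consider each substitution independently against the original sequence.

Codon 1 (AGG, Arg): 2 synonymous substitutions.
Codon 2 (UUA, Leu): 2 synonymous substitutions.
Codon 3 (GAC, Asp): 1 synonymous substitution.
Codon 4 (GAC, Asp): 1 synonymous substitution.
Total: 2 + 2 + 1 + 1 = 6.

6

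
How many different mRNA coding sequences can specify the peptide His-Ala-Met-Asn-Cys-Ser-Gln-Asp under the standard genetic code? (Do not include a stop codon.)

His: 2 codons.
Ala: 4 codons.
Met: 1 codon.
Asn: 2 codons.
Cys: 2 codons.
Ser: 6 codons.
Gln: 2 codons.
Asp: 2 codons.
2 × 4 × 1 × 2 × 2 × 6 × 2 × 2 = 768.

768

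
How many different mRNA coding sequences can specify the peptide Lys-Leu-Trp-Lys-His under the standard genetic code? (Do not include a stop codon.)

48

Lys: 2 codons.
Leu: 6 codons.
Trp: 1 codon.
Lys: 2 codons.
His: 2 codons.
2 × 6 × 1 × 2 × 2 = 48.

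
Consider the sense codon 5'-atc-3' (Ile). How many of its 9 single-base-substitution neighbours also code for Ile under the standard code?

Position 1: none → 0 synonymous.
Position 2: none → 0 synonymous.
Position 3: ATT, ATA → 2 synonymous.
Total: 0 + 0 + 2 = 2.

2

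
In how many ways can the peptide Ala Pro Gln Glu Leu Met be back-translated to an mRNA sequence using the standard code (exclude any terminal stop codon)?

Ala: 4 codons.
Pro: 4 codons.
Gln: 2 codons.
Glu: 2 codons.
Leu: 6 codons.
Met: 1 codon.
4 × 4 × 2 × 2 × 6 × 1 = 384.

384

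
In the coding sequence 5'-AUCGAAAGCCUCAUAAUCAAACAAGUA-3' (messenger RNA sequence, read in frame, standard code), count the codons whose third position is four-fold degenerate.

Codon 1 AUC (Ile): third position 3-fold.
Codon 2 GAA (Glu): third position 2-fold.
Codon 3 AGC (Ser): third position 2-fold.
Codon 4 CUC (Leu): third position 4-fold.
Codon 5 AUA (Ile): third position 3-fold.
Codon 6 AUC (Ile): third position 3-fold.
Codon 7 AAA (Lys): third position 2-fold.
Codon 8 CAA (Gln): third position 2-fold.
Codon 9 GUA (Val): third position 4-fold.
Four-fold degenerate third positions: 2.

2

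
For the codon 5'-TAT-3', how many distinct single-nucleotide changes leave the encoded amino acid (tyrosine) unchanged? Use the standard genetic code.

Position 1: none → 0 synonymous.
Position 2: none → 0 synonymous.
Position 3: TAC → 1 synonymous.
Total: 0 + 0 + 1 = 1.

1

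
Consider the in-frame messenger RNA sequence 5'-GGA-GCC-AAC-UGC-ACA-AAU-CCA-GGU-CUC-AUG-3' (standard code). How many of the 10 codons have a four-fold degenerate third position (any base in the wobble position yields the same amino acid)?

Codon 1 GGA (Gly): third position 4-fold.
Codon 2 GCC (Ala): third position 4-fold.
Codon 3 AAC (Asn): third position 2-fold.
Codon 4 UGC (Cys): third position 2-fold.
Codon 5 ACA (Thr): third position 4-fold.
Codon 6 AAU (Asn): third position 2-fold.
Codon 7 CCA (Pro): third position 4-fold.
Codon 8 GGU (Gly): third position 4-fold.
Codon 9 CUC (Leu): third position 4-fold.
Codon 10 AUG (Met): third position 1-fold.
Four-fold degenerate third positions: 6.

6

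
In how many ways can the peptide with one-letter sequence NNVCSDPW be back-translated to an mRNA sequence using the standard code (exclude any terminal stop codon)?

1536

Asn: 2 codons.
Asn: 2 codons.
Val: 4 codons.
Cys: 2 codons.
Ser: 6 codons.
Asp: 2 codons.
Pro: 4 codons.
Trp: 1 codon.
2 × 2 × 4 × 2 × 6 × 2 × 4 × 1 = 1536.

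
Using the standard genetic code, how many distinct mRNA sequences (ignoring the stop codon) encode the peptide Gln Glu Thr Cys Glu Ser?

Gln: 2 codons.
Glu: 2 codons.
Thr: 4 codons.
Cys: 2 codons.
Glu: 2 codons.
Ser: 6 codons.
2 × 2 × 4 × 2 × 2 × 6 = 384.

384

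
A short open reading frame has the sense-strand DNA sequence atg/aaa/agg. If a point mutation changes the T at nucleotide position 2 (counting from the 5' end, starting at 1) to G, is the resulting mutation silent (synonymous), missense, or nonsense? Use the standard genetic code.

missense

Position 2 falls in codon 1: ATG → Met.
After the substitution the codon is AGG → Arg.
Met ≠ Arg, so this is a missense mutation.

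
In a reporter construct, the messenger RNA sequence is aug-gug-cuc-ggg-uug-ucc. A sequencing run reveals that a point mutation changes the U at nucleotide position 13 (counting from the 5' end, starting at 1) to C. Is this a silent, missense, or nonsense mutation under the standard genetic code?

Position 13 falls in codon 5: UUG → Leu.
After the substitution the codon is CUG → Leu.
Both encode Leu, so the change is synonymous.

silent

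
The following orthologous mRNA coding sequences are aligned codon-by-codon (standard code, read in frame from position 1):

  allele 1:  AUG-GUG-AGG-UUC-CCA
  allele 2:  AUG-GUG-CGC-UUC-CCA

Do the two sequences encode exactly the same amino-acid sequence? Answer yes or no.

Codon 1: AUG Met / AUG Met — identical.
Codon 2: GUG Val / GUG Val — identical.
Codon 3: AGG Arg / CGC Arg — synonymous.
Codon 4: UUC Phe / UUC Phe — identical.
Codon 5: CCA Pro / CCA Pro — identical.
Nonsynonymous differences: 0 → same protein.

yes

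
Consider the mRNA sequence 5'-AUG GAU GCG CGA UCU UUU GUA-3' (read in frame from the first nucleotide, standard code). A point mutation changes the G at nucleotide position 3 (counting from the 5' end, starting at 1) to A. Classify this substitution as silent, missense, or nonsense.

missense

Position 3 falls in codon 1: AUG → Met.
After the substitution the codon is AUA → Ile.
Met ≠ Ile, so this is a missense mutation.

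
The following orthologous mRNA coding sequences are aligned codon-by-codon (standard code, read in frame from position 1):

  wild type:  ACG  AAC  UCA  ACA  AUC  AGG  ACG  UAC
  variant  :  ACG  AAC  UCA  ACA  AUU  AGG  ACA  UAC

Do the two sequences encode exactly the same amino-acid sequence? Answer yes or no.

Codon 1: ACG Thr / ACG Thr — identical.
Codon 2: AAC Asn / AAC Asn — identical.
Codon 3: UCA Ser / UCA Ser — identical.
Codon 4: ACA Thr / ACA Thr — identical.
Codon 5: AUC Ile / AUU Ile — synonymous.
Codon 6: AGG Arg / AGG Arg — identical.
Codon 7: ACG Thr / ACA Thr — synonymous.
Codon 8: UAC Tyr / UAC Tyr — identical.
Nonsynonymous differences: 0 → same protein.

yes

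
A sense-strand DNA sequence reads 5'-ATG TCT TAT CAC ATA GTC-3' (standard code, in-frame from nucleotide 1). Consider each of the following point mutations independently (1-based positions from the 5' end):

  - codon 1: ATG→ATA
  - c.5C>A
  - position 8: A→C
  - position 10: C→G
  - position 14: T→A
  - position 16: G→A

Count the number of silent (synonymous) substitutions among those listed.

0

Codon 1: ATG (Met) → ATA (Ile) — missense.
Codon 2: TCT (Ser) → TAT (Tyr) — missense.
Codon 3: TAT (Tyr) → TCT (Ser) — missense.
Codon 4: CAC (His) → GAC (Asp) — missense.
Codon 5: ATA (Ile) → AAA (Lys) — missense.
Codon 6: GTC (Val) → ATC (Ile) — missense.
Synonymous: 0 of 6.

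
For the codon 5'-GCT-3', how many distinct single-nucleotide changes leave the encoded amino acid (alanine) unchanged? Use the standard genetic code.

3

Position 1: none → 0 synonymous.
Position 2: none → 0 synonymous.
Position 3: GCC, GCA, GCG → 3 synonymous.
Total: 0 + 0 + 3 = 3.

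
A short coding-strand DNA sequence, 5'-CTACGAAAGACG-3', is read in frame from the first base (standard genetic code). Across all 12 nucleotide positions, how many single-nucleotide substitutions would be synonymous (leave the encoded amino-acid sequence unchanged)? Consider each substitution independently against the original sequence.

Codon 1 (CTA, Leu): 4 synonymous substitutions.
Codon 2 (CGA, Arg): 4 synonymous substitutions.
Codon 3 (AAG, Lys): 1 synonymous substitution.
Codon 4 (ACG, Thr): 3 synonymous substitutions.
Total: 4 + 4 + 1 + 3 = 12.

12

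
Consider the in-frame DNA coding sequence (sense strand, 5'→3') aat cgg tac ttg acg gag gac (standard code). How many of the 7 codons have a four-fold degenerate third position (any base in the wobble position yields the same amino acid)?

Codon 1 AAT (Asn): third position 2-fold.
Codon 2 CGG (Arg): third position 4-fold.
Codon 3 TAC (Tyr): third position 2-fold.
Codon 4 TTG (Leu): third position 2-fold.
Codon 5 ACG (Thr): third position 4-fold.
Codon 6 GAG (Glu): third position 2-fold.
Codon 7 GAC (Asp): third position 2-fold.
Four-fold degenerate third positions: 2.

2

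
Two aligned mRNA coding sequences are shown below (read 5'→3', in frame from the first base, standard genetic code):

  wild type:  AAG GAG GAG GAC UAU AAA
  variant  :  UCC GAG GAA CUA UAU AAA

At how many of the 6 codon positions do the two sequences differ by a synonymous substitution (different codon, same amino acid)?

1

Codon 1: AAG Lys / UCC Ser — nonsynonymous.
Codon 2: GAG Glu / GAG Glu — identical.
Codon 3: GAG Glu / GAA Glu — synonymous.
Codon 4: GAC Asp / CUA Leu — nonsynonymous.
Codon 5: UAU Tyr / UAU Tyr — identical.
Codon 6: AAA Lys / AAA Lys — identical.
Synonymous differences: 1.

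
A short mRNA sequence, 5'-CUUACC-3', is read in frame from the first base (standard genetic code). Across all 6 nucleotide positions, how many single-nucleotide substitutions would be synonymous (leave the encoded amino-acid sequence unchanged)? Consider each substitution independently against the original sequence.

Codon 1 (CUU, Leu): 3 synonymous substitutions.
Codon 2 (ACC, Thr): 3 synonymous substitutions.
Total: 3 + 3 = 6.

6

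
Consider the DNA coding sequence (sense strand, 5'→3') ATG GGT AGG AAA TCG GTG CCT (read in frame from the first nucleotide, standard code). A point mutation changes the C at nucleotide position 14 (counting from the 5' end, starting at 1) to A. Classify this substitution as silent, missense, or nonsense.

nonsense

Position 14 falls in codon 5: TCG → Ser.
After the substitution the codon is TAG → Stop.
The new codon is a stop codon, so this is a nonsense mutation.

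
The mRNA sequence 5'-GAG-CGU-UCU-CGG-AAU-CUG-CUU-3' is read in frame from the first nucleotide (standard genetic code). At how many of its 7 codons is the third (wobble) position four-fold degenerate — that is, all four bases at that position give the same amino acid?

5

Codon 1 GAG (Glu): third position 2-fold.
Codon 2 CGU (Arg): third position 4-fold.
Codon 3 UCU (Ser): third position 4-fold.
Codon 4 CGG (Arg): third position 4-fold.
Codon 5 AAU (Asn): third position 2-fold.
Codon 6 CUG (Leu): third position 4-fold.
Codon 7 CUU (Leu): third position 4-fold.
Four-fold degenerate third positions: 5.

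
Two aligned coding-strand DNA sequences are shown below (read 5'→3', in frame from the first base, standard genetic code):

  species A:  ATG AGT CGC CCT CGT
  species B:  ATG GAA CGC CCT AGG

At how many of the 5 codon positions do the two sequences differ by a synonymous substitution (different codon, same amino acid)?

Codon 1: ATG Met / ATG Met — identical.
Codon 2: AGT Ser / GAA Glu — nonsynonymous.
Codon 3: CGC Arg / CGC Arg — identical.
Codon 4: CCT Pro / CCT Pro — identical.
Codon 5: CGT Arg / AGG Arg — synonymous.
Synonymous differences: 1.

1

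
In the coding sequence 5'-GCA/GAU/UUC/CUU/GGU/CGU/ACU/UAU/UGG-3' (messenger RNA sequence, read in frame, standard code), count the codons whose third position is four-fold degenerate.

5

Codon 1 GCA (Ala): third position 4-fold.
Codon 2 GAU (Asp): third position 2-fold.
Codon 3 UUC (Phe): third position 2-fold.
Codon 4 CUU (Leu): third position 4-fold.
Codon 5 GGU (Gly): third position 4-fold.
Codon 6 CGU (Arg): third position 4-fold.
Codon 7 ACU (Thr): third position 4-fold.
Codon 8 UAU (Tyr): third position 2-fold.
Codon 9 UGG (Trp): third position 1-fold.
Four-fold degenerate third positions: 5.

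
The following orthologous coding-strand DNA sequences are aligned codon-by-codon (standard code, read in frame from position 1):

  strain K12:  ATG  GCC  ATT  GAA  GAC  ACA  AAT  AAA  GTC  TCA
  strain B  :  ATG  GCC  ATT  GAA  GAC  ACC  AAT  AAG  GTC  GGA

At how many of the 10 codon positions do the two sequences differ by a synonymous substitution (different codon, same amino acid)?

Codon 1: ATG Met / ATG Met — identical.
Codon 2: GCC Ala / GCC Ala — identical.
Codon 3: ATT Ile / ATT Ile — identical.
Codon 4: GAA Glu / GAA Glu — identical.
Codon 5: GAC Asp / GAC Asp — identical.
Codon 6: ACA Thr / ACC Thr — synonymous.
Codon 7: AAT Asn / AAT Asn — identical.
Codon 8: AAA Lys / AAG Lys — synonymous.
Codon 9: GTC Val / GTC Val — identical.
Codon 10: TCA Ser / GGA Gly — nonsynonymous.
Synonymous differences: 2.

2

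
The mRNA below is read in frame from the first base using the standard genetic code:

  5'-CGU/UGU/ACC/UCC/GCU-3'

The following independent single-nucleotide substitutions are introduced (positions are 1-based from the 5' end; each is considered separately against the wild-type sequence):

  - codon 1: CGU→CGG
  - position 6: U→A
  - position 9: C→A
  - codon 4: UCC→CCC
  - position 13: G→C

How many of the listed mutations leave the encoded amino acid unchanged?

Codon 1: CGU (Arg) → CGG (Arg) — synonymous.
Codon 2: UGU (Cys) → UGA (Stop) — nonsense.
Codon 3: ACC (Thr) → ACA (Thr) — synonymous.
Codon 4: UCC (Ser) → CCC (Pro) — missense.
Codon 5: GCU (Ala) → CCU (Pro) — missense.
Synonymous: 2 of 5.

2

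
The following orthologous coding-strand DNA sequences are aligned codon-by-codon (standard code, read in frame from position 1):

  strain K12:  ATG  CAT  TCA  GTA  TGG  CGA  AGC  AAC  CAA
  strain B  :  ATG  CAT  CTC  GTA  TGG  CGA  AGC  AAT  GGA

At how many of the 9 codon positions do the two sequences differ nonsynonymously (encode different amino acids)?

2

Codon 1: ATG Met / ATG Met — identical.
Codon 2: CAT His / CAT His — identical.
Codon 3: TCA Ser / CTC Leu — nonsynonymous.
Codon 4: GTA Val / GTA Val — identical.
Codon 5: TGG Trp / TGG Trp — identical.
Codon 6: CGA Arg / CGA Arg — identical.
Codon 7: AGC Ser / AGC Ser — identical.
Codon 8: AAC Asn / AAT Asn — synonymous.
Codon 9: CAA Gln / GGA Gly — nonsynonymous.
Nonsynonymous differences: 2.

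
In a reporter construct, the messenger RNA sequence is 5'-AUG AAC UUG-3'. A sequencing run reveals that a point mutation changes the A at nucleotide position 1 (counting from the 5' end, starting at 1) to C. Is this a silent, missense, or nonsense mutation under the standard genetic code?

Position 1 falls in codon 1: AUG → Met.
After the substitution the codon is CUG → Leu.
Met ≠ Leu, so this is a missense mutation.

missense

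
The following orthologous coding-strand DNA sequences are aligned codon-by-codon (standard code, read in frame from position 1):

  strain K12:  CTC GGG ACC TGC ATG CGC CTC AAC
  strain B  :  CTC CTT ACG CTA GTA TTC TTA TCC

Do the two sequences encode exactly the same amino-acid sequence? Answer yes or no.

Codon 1: CTC Leu / CTC Leu — identical.
Codon 2: GGG Gly / CTT Leu — nonsynonymous.
Codon 3: ACC Thr / ACG Thr — synonymous.
Codon 4: TGC Cys / CTA Leu — nonsynonymous.
Codon 5: ATG Met / GTA Val — nonsynonymous.
Codon 6: CGC Arg / TTC Phe — nonsynonymous.
Codon 7: CTC Leu / TTA Leu — synonymous.
Codon 8: AAC Asn / TCC Ser — nonsynonymous.
Nonsynonymous differences: 5 → different protein.

no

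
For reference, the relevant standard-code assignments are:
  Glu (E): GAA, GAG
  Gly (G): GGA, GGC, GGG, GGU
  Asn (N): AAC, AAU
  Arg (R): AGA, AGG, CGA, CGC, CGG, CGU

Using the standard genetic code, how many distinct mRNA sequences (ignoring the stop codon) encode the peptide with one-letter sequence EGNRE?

Glu: 2 codons.
Gly: 4 codons.
Asn: 2 codons.
Arg: 6 codons.
Glu: 2 codons.
2 × 4 × 2 × 6 × 2 = 192.

192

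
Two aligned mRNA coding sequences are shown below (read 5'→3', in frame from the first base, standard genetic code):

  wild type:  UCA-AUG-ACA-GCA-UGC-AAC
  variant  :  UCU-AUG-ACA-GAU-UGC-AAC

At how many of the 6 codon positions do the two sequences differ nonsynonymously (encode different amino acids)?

Codon 1: UCA Ser / UCU Ser — synonymous.
Codon 2: AUG Met / AUG Met — identical.
Codon 3: ACA Thr / ACA Thr — identical.
Codon 4: GCA Ala / GAU Asp — nonsynonymous.
Codon 5: UGC Cys / UGC Cys — identical.
Codon 6: AAC Asn / AAC Asn — identical.
Nonsynonymous differences: 1.

1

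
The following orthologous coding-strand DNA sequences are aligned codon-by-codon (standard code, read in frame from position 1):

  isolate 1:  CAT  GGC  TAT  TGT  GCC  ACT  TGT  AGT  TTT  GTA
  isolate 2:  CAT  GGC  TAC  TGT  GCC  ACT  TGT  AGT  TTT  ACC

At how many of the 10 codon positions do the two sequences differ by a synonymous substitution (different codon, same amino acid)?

Codon 1: CAT His / CAT His — identical.
Codon 2: GGC Gly / GGC Gly — identical.
Codon 3: TAT Tyr / TAC Tyr — synonymous.
Codon 4: TGT Cys / TGT Cys — identical.
Codon 5: GCC Ala / GCC Ala — identical.
Codon 6: ACT Thr / ACT Thr — identical.
Codon 7: TGT Cys / TGT Cys — identical.
Codon 8: AGT Ser / AGT Ser — identical.
Codon 9: TTT Phe / TTT Phe — identical.
Codon 10: GTA Val / ACC Thr — nonsynonymous.
Synonymous differences: 1.

1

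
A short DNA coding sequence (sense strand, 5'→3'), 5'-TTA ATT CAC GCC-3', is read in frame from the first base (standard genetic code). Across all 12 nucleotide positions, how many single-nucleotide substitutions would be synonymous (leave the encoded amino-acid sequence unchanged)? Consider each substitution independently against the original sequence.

Codon 1 (TTA, Leu): 2 synonymous substitutions.
Codon 2 (ATT, Ile): 2 synonymous substitutions.
Codon 3 (CAC, His): 1 synonymous substitution.
Codon 4 (GCC, Ala): 3 synonymous substitutions.
Total: 2 + 2 + 1 + 3 = 8.

8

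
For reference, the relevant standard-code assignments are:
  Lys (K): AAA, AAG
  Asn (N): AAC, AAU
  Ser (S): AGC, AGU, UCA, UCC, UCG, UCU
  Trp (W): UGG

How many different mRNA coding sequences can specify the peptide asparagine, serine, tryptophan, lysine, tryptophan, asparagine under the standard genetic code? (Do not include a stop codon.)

48

Asn: 2 codons.
Ser: 6 codons.
Trp: 1 codon.
Lys: 2 codons.
Trp: 1 codon.
Asn: 2 codons.
2 × 6 × 1 × 2 × 1 × 2 = 48.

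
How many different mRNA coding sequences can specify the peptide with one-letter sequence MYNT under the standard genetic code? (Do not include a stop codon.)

Met: 1 codon.
Tyr: 2 codons.
Asn: 2 codons.
Thr: 4 codons.
1 × 2 × 2 × 4 = 16.

16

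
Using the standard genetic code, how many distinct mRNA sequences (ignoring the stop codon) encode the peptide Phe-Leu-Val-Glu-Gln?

192

Phe: 2 codons.
Leu: 6 codons.
Val: 4 codons.
Glu: 2 codons.
Gln: 2 codons.
2 × 6 × 4 × 2 × 2 = 192.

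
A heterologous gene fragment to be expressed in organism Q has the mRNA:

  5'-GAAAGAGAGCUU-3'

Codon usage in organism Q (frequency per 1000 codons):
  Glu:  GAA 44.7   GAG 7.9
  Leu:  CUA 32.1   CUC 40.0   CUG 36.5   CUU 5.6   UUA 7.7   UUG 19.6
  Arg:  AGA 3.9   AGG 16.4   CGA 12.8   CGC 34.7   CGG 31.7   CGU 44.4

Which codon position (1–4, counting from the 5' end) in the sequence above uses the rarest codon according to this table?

2

Codon 1 GAA (Glu): 44.7 per 1000.
Codon 2 AGA (Arg): 3.9 per 1000.
Codon 3 GAG (Glu): 7.9 per 1000.
Codon 4 CUU (Leu): 5.6 per 1000.
Lowest frequency is 3.9 at codon 2.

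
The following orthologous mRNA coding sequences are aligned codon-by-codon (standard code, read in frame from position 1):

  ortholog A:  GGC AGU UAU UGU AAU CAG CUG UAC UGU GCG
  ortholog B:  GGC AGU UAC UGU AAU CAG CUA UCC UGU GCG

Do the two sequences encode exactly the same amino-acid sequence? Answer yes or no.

Codon 1: GGC Gly / GGC Gly — identical.
Codon 2: AGU Ser / AGU Ser — identical.
Codon 3: UAU Tyr / UAC Tyr — synonymous.
Codon 4: UGU Cys / UGU Cys — identical.
Codon 5: AAU Asn / AAU Asn — identical.
Codon 6: CAG Gln / CAG Gln — identical.
Codon 7: CUG Leu / CUA Leu — synonymous.
Codon 8: UAC Tyr / UCC Ser — nonsynonymous.
Codon 9: UGU Cys / UGU Cys — identical.
Codon 10: GCG Ala / GCG Ala — identical.
Nonsynonymous differences: 1 → different protein.

no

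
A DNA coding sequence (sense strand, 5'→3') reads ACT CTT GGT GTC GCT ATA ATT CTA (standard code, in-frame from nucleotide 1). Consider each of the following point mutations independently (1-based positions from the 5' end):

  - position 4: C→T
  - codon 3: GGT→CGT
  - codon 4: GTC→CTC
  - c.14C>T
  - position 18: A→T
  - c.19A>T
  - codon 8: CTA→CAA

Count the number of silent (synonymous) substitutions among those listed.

1

Codon 2: CTT (Leu) → TTT (Phe) — missense.
Codon 3: GGT (Gly) → CGT (Arg) — missense.
Codon 4: GTC (Val) → CTC (Leu) — missense.
Codon 5: GCT (Ala) → GTT (Val) — missense.
Codon 6: ATA (Ile) → ATT (Ile) — synonymous.
Codon 7: ATT (Ile) → TTT (Phe) — missense.
Codon 8: CTA (Leu) → CAA (Gln) — missense.
Synonymous: 1 of 7.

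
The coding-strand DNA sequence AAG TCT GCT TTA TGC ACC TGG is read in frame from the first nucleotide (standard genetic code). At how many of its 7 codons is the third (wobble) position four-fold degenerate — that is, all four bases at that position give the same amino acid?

3

Codon 1 AAG (Lys): third position 2-fold.
Codon 2 TCT (Ser): third position 4-fold.
Codon 3 GCT (Ala): third position 4-fold.
Codon 4 TTA (Leu): third position 2-fold.
Codon 5 TGC (Cys): third position 2-fold.
Codon 6 ACC (Thr): third position 4-fold.
Codon 7 TGG (Trp): third position 1-fold.
Four-fold degenerate third positions: 3.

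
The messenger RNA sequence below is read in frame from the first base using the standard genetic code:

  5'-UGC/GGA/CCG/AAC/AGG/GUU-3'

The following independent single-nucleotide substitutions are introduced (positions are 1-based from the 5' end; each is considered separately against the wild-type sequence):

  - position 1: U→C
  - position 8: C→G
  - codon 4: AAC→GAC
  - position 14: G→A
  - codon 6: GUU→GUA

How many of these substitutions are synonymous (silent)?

1

Codon 1: UGC (Cys) → CGC (Arg) — missense.
Codon 3: CCG (Pro) → CGG (Arg) — missense.
Codon 4: AAC (Asn) → GAC (Asp) — missense.
Codon 5: AGG (Arg) → AAG (Lys) — missense.
Codon 6: GUU (Val) → GUA (Val) — synonymous.
Synonymous: 1 of 5.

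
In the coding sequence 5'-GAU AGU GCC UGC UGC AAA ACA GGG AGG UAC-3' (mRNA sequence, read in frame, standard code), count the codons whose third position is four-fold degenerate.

3

Codon 1 GAU (Asp): third position 2-fold.
Codon 2 AGU (Ser): third position 2-fold.
Codon 3 GCC (Ala): third position 4-fold.
Codon 4 UGC (Cys): third position 2-fold.
Codon 5 UGC (Cys): third position 2-fold.
Codon 6 AAA (Lys): third position 2-fold.
Codon 7 ACA (Thr): third position 4-fold.
Codon 8 GGG (Gly): third position 4-fold.
Codon 9 AGG (Arg): third position 2-fold.
Codon 10 UAC (Tyr): third position 2-fold.
Four-fold degenerate third positions: 3.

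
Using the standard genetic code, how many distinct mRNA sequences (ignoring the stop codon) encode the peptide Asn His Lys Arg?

48

Asn: 2 codons.
His: 2 codons.
Lys: 2 codons.
Arg: 6 codons.
2 × 2 × 2 × 6 = 48.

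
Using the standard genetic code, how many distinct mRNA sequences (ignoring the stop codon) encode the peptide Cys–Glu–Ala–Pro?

64

Cys: 2 codons.
Glu: 2 codons.
Ala: 4 codons.
Pro: 4 codons.
2 × 2 × 4 × 4 = 64.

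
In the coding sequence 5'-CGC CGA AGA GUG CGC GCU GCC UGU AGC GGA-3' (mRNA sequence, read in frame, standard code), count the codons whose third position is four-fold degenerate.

7

Codon 1 CGC (Arg): third position 4-fold.
Codon 2 CGA (Arg): third position 4-fold.
Codon 3 AGA (Arg): third position 2-fold.
Codon 4 GUG (Val): third position 4-fold.
Codon 5 CGC (Arg): third position 4-fold.
Codon 6 GCU (Ala): third position 4-fold.
Codon 7 GCC (Ala): third position 4-fold.
Codon 8 UGU (Cys): third position 2-fold.
Codon 9 AGC (Ser): third position 2-fold.
Codon 10 GGA (Gly): third position 4-fold.
Four-fold degenerate third positions: 7.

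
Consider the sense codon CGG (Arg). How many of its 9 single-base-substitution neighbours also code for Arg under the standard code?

Position 1: AGG → 1 synonymous.
Position 2: none → 0 synonymous.
Position 3: CGU, CGC, CGA → 3 synonymous.
Total: 1 + 0 + 3 = 4.

4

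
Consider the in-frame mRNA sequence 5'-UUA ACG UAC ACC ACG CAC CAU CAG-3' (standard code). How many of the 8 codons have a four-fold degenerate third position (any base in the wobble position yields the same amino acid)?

3

Codon 1 UUA (Leu): third position 2-fold.
Codon 2 ACG (Thr): third position 4-fold.
Codon 3 UAC (Tyr): third position 2-fold.
Codon 4 ACC (Thr): third position 4-fold.
Codon 5 ACG (Thr): third position 4-fold.
Codon 6 CAC (His): third position 2-fold.
Codon 7 CAU (His): third position 2-fold.
Codon 8 CAG (Gln): third position 2-fold.
Four-fold degenerate third positions: 3.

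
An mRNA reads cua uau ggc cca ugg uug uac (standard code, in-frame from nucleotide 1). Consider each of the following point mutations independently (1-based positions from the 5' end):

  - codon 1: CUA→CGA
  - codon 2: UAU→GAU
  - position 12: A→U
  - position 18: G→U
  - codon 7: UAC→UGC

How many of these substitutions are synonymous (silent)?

Codon 1: CUA (Leu) → CGA (Arg) — missense.
Codon 2: UAU (Tyr) → GAU (Asp) — missense.
Codon 4: CCA (Pro) → CCU (Pro) — synonymous.
Codon 6: UUG (Leu) → UUU (Phe) — missense.
Codon 7: UAC (Tyr) → UGC (Cys) — missense.
Synonymous: 1 of 5.

1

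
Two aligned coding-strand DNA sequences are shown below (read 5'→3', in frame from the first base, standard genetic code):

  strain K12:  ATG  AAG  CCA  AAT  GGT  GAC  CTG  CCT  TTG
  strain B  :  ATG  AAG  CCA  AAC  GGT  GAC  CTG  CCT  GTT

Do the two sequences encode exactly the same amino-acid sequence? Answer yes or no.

no

Codon 1: ATG Met / ATG Met — identical.
Codon 2: AAG Lys / AAG Lys — identical.
Codon 3: CCA Pro / CCA Pro — identical.
Codon 4: AAT Asn / AAC Asn — synonymous.
Codon 5: GGT Gly / GGT Gly — identical.
Codon 6: GAC Asp / GAC Asp — identical.
Codon 7: CTG Leu / CTG Leu — identical.
Codon 8: CCT Pro / CCT Pro — identical.
Codon 9: TTG Leu / GTT Val — nonsynonymous.
Nonsynonymous differences: 1 → different protein.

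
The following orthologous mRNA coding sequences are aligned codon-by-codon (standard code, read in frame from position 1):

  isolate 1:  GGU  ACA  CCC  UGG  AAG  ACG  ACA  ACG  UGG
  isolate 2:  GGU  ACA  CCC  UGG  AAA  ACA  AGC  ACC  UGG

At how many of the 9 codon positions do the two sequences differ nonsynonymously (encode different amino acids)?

Codon 1: GGU Gly / GGU Gly — identical.
Codon 2: ACA Thr / ACA Thr — identical.
Codon 3: CCC Pro / CCC Pro — identical.
Codon 4: UGG Trp / UGG Trp — identical.
Codon 5: AAG Lys / AAA Lys — synonymous.
Codon 6: ACG Thr / ACA Thr — synonymous.
Codon 7: ACA Thr / AGC Ser — nonsynonymous.
Codon 8: ACG Thr / ACC Thr — synonymous.
Codon 9: UGG Trp / UGG Trp — identical.
Nonsynonymous differences: 1.

1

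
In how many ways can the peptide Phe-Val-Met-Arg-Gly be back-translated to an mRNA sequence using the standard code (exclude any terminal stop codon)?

192

Phe: 2 codons.
Val: 4 codons.
Met: 1 codon.
Arg: 6 codons.
Gly: 4 codons.
2 × 4 × 1 × 6 × 4 = 192.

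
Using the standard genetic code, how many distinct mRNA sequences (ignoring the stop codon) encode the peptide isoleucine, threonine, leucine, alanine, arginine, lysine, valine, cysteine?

27648

Ile: 3 codons.
Thr: 4 codons.
Leu: 6 codons.
Ala: 4 codons.
Arg: 6 codons.
Lys: 2 codons.
Val: 4 codons.
Cys: 2 codons.
3 × 4 × 6 × 4 × 6 × 2 × 4 × 2 = 27648.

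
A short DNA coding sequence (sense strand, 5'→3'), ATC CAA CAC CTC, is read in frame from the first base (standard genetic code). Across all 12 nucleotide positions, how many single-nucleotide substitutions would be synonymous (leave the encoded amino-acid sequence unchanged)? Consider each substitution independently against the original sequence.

7

Codon 1 (ATC, Ile): 2 synonymous substitutions.
Codon 2 (CAA, Gln): 1 synonymous substitution.
Codon 3 (CAC, His): 1 synonymous substitution.
Codon 4 (CTC, Leu): 3 synonymous substitutions.
Total: 2 + 1 + 1 + 3 = 7.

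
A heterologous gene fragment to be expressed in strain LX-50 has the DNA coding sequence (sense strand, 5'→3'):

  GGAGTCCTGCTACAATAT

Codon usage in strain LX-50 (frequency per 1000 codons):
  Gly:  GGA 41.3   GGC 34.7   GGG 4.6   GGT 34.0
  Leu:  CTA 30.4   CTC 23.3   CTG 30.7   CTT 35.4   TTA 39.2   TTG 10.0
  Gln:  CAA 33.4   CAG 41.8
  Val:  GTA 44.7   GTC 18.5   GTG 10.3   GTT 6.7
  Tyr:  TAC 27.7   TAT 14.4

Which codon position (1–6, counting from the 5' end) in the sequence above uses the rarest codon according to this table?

Codon 1 GGA (Gly): 41.3 per 1000.
Codon 2 GTC (Val): 18.5 per 1000.
Codon 3 CTG (Leu): 30.7 per 1000.
Codon 4 CTA (Leu): 30.4 per 1000.
Codon 5 CAA (Gln): 33.4 per 1000.
Codon 6 TAT (Tyr): 14.4 per 1000.
Lowest frequency is 14.4 at codon 6.

6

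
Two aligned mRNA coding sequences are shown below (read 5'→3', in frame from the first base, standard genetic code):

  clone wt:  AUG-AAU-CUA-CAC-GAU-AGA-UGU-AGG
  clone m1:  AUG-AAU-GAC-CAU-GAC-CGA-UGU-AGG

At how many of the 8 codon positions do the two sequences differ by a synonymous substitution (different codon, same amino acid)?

3

Codon 1: AUG Met / AUG Met — identical.
Codon 2: AAU Asn / AAU Asn — identical.
Codon 3: CUA Leu / GAC Asp — nonsynonymous.
Codon 4: CAC His / CAU His — synonymous.
Codon 5: GAU Asp / GAC Asp — synonymous.
Codon 6: AGA Arg / CGA Arg — synonymous.
Codon 7: UGU Cys / UGU Cys — identical.
Codon 8: AGG Arg / AGG Arg — identical.
Synonymous differences: 3.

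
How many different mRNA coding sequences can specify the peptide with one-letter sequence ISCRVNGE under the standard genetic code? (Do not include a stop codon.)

13824

Ile: 3 codons.
Ser: 6 codons.
Cys: 2 codons.
Arg: 6 codons.
Val: 4 codons.
Asn: 2 codons.
Gly: 4 codons.
Glu: 2 codons.
3 × 6 × 2 × 6 × 4 × 2 × 4 × 2 = 13824.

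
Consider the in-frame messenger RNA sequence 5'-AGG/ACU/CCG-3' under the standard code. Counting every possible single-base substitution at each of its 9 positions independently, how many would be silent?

Codon 1 (AGG, Arg): 2 synonymous substitutions.
Codon 2 (ACU, Thr): 3 synonymous substitutions.
Codon 3 (CCG, Pro): 3 synonymous substitutions.
Total: 2 + 3 + 3 = 8.

8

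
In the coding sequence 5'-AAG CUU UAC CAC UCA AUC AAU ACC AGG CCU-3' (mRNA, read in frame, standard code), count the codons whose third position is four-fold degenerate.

Codon 1 AAG (Lys): third position 2-fold.
Codon 2 CUU (Leu): third position 4-fold.
Codon 3 UAC (Tyr): third position 2-fold.
Codon 4 CAC (His): third position 2-fold.
Codon 5 UCA (Ser): third position 4-fold.
Codon 6 AUC (Ile): third position 3-fold.
Codon 7 AAU (Asn): third position 2-fold.
Codon 8 ACC (Thr): third position 4-fold.
Codon 9 AGG (Arg): third position 2-fold.
Codon 10 CCU (Pro): third position 4-fold.
Four-fold degenerate third positions: 4.

4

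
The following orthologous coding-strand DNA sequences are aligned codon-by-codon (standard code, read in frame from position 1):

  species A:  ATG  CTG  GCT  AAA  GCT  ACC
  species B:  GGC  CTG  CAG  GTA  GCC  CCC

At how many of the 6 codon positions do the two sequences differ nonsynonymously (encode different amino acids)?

Codon 1: ATG Met / GGC Gly — nonsynonymous.
Codon 2: CTG Leu / CTG Leu — identical.
Codon 3: GCT Ala / CAG Gln — nonsynonymous.
Codon 4: AAA Lys / GTA Val — nonsynonymous.
Codon 5: GCT Ala / GCC Ala — synonymous.
Codon 6: ACC Thr / CCC Pro — nonsynonymous.
Nonsynonymous differences: 4.

4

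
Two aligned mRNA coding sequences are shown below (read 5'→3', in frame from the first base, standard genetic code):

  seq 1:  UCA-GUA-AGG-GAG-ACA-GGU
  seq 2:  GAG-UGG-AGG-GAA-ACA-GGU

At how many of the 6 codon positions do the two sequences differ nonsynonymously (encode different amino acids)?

2

Codon 1: UCA Ser / GAG Glu — nonsynonymous.
Codon 2: GUA Val / UGG Trp — nonsynonymous.
Codon 3: AGG Arg / AGG Arg — identical.
Codon 4: GAG Glu / GAA Glu — synonymous.
Codon 5: ACA Thr / ACA Thr — identical.
Codon 6: GGU Gly / GGU Gly — identical.
Nonsynonymous differences: 2.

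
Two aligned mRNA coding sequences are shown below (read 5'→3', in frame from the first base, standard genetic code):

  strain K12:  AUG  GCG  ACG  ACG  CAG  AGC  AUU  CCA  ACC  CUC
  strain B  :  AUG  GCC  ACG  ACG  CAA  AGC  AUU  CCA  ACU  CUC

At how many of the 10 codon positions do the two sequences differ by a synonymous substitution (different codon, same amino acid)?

Codon 1: AUG Met / AUG Met — identical.
Codon 2: GCG Ala / GCC Ala — synonymous.
Codon 3: ACG Thr / ACG Thr — identical.
Codon 4: ACG Thr / ACG Thr — identical.
Codon 5: CAG Gln / CAA Gln — synonymous.
Codon 6: AGC Ser / AGC Ser — identical.
Codon 7: AUU Ile / AUU Ile — identical.
Codon 8: CCA Pro / CCA Pro — identical.
Codon 9: ACC Thr / ACU Thr — synonymous.
Codon 10: CUC Leu / CUC Leu — identical.
Synonymous differences: 3.

3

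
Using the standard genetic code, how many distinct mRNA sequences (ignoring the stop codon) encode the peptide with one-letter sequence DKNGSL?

Asp: 2 codons.
Lys: 2 codons.
Asn: 2 codons.
Gly: 4 codons.
Ser: 6 codons.
Leu: 6 codons.
2 × 2 × 2 × 4 × 6 × 6 = 1152.

1152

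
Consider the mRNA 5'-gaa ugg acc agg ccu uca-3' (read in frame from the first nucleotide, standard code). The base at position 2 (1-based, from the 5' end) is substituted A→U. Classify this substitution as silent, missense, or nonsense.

Position 2 falls in codon 1: GAA → Glu.
After the substitution the codon is GUA → Val.
Glu ≠ Val, so this is a missense mutation.

missense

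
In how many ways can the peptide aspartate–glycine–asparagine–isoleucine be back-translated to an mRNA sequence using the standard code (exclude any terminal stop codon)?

Asp: 2 codons.
Gly: 4 codons.
Asn: 2 codons.
Ile: 3 codons.
2 × 4 × 2 × 3 = 48.

48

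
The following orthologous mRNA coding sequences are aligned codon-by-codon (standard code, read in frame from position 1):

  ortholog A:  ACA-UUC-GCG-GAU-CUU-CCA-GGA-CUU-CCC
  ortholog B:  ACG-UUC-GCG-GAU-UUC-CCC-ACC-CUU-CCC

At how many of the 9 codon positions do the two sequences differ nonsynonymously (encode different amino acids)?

Codon 1: ACA Thr / ACG Thr — synonymous.
Codon 2: UUC Phe / UUC Phe — identical.
Codon 3: GCG Ala / GCG Ala — identical.
Codon 4: GAU Asp / GAU Asp — identical.
Codon 5: CUU Leu / UUC Phe — nonsynonymous.
Codon 6: CCA Pro / CCC Pro — synonymous.
Codon 7: GGA Gly / ACC Thr — nonsynonymous.
Codon 8: CUU Leu / CUU Leu — identical.
Codon 9: CCC Pro / CCC Pro — identical.
Nonsynonymous differences: 2.

2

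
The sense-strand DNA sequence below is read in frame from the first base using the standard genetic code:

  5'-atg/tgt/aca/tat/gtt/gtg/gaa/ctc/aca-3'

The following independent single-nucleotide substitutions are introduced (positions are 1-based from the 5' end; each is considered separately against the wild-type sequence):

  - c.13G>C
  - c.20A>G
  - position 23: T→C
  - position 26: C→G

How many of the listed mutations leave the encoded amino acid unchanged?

Codon 5: GTT (Val) → CTT (Leu) — missense.
Codon 7: GAA (Glu) → GGA (Gly) — missense.
Codon 8: CTC (Leu) → CCC (Pro) — missense.
Codon 9: ACA (Thr) → AGA (Arg) — missense.
Synonymous: 0 of 4.

0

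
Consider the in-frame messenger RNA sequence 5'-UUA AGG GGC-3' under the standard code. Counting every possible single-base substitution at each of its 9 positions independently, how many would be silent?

7

Codon 1 (UUA, Leu): 2 synonymous substitutions.
Codon 2 (AGG, Arg): 2 synonymous substitutions.
Codon 3 (GGC, Gly): 3 synonymous substitutions.
Total: 2 + 2 + 3 = 7.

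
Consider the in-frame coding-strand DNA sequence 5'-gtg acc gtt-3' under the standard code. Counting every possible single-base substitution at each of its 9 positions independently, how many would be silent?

Codon 1 (GTG, Val): 3 synonymous substitutions.
Codon 2 (ACC, Thr): 3 synonymous substitutions.
Codon 3 (GTT, Val): 3 synonymous substitutions.
Total: 3 + 3 + 3 = 9.

9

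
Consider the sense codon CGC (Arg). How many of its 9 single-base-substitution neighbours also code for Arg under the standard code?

Position 1: none → 0 synonymous.
Position 2: none → 0 synonymous.
Position 3: CGT, CGA, CGG → 3 synonymous.
Total: 0 + 0 + 3 = 3.

3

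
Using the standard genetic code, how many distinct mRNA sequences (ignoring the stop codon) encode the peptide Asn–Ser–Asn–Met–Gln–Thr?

Asn: 2 codons.
Ser: 6 codons.
Asn: 2 codons.
Met: 1 codon.
Gln: 2 codons.
Thr: 4 codons.
2 × 6 × 2 × 1 × 2 × 4 = 192.

192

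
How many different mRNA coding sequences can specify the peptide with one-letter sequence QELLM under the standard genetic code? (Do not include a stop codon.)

144

Gln: 2 codons.
Glu: 2 codons.
Leu: 6 codons.
Leu: 6 codons.
Met: 1 codon.
2 × 2 × 6 × 6 × 1 = 144.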